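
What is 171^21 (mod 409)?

19

By square-and-multiply:
21 in binary is 10101, i.e. 21 = 16 + 4 + 1.
171^1 ≡ 171 (mod 409)
171^2 ≡ 171^2 = 29241 ≡ 202 (mod 409)
171^4 ≡ 202^2 = 40804 ≡ 313 (mod 409)
171^8 ≡ 313^2 = 97969 ≡ 218 (mod 409)
171^16 ≡ 218^2 = 47524 ≡ 80 (mod 409)
171^21 = 171^16 × 171^4 × 171^1 ≡ 80 × 313 × 171 (mod 409).
Accumulate the product:
80 × 313 = 25040 ≡ 91
91 × 171 = 15561 ≡ 19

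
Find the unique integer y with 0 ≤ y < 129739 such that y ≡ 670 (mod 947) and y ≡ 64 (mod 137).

113363

947⁻¹ mod 137: 947×57 ≡ 1 (mod 137), so 947⁻¹ ≡ 57.
y = 670 + 947×((64 − 670)×57 mod 137) = 670 + 947×119 = 113363.
Check: 113363 mod 947 = 670, 113363 mod 137 = 64. ✓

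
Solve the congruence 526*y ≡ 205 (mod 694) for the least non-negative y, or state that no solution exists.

no solution

gcd(526, 694) = 2, and 2 does not divide 205.
So the congruence has no solution.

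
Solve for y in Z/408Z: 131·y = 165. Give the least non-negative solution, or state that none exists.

375

gcd(131, 408) = 1, so a unique solution mod 408 exists.
131⁻¹ ≡ 299 (mod 408).
y ≡ 299·165 ≡ 375 (mod 408).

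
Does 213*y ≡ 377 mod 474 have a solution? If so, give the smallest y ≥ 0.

no solution

gcd(213, 474) = 3, and 3 does not divide 377.
So the congruence has no solution.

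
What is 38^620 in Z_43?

Compute successive squares:
620 in binary is 1001101100, i.e. 620 = 512 + 64 + 32 + 8 + 4.
38^1 ≡ 38 (mod 43)
38^2 ≡ 38^2 = 1444 ≡ 25 (mod 43)
38^4 ≡ 25^2 = 625 ≡ 23 (mod 43)
38^8 ≡ 23^2 = 529 ≡ 13 (mod 43)
38^16 ≡ 13^2 = 169 ≡ 40 (mod 43)
38^32 ≡ 40^2 = 1600 ≡ 9 (mod 43)
38^64 ≡ 9^2 = 81 ≡ 38 (mod 43)
38^128 ≡ 38^2 = 1444 ≡ 25 (mod 43)
38^256 ≡ 25^2 = 625 ≡ 23 (mod 43)
38^512 ≡ 23^2 = 529 ≡ 13 (mod 43)
38^620 = 38^512 * 38^64 * 38^32 * 38^8 * 38^4 ≡ 13 * 38 * 9 * 13 * 23 (mod 43).
Accumulate the product:
13 * 38 = 494 ≡ 21
21 * 9 = 189 ≡ 17
17 * 13 = 221 ≡ 6
6 * 23 = 138 ≡ 9

9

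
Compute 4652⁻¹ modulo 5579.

4923

5579 = 1·4652 + 927
4652 = 5·927 + 17
927 = 54·17 + 9
17 = 1·9 + 8
9 = 1·8 + 1
8 = 8·1 + 0
gcd(4652, 5579) = 1, so the inverse exists.
Back-substitute for 1:
1 = 1·9 − 1·8
  = −1·17 + 2·9
  = 2·927 − 109·17
  = −109·4652 + 547·927
  = 547·5579 − 656·4652
So 4652⁻¹ ≡ −656 ≡ 4923 (mod 5579).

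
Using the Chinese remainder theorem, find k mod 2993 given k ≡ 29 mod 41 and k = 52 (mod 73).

2899

41⁻¹ mod 73: 41·57 ≡ 1 (mod 73), so 41⁻¹ ≡ 57.
k = 29 + 41·((52 − 29)·57 mod 73) = 29 + 41·70 = 2899.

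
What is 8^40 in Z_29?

By square-and-multiply:
40 in binary is 101000, i.e. 40 = 32 + 8.
8^1 ≡ 8 (mod 29)
8^2 ≡ 8^2 = 64 ≡ 6 (mod 29)
8^4 ≡ 6^2 = 36 ≡ 7 (mod 29)
8^8 ≡ 7^2 = 49 ≡ 20 (mod 29)
8^16 ≡ 20^2 = 400 ≡ 23 (mod 29)
8^32 ≡ 23^2 = 529 ≡ 7 (mod 29)
8^40 = 8^32 * 8^8 ≡ 7 * 20 (mod 29).
7 * 20 = 140 ≡ 24 (mod 29).

24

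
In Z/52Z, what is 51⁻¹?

51

Run the extended Euclidean algorithm:
52 = 1×51 + 1
51 = 51×1 + 0
gcd(51, 52) = 1, so the inverse exists.
Back-substitute for 1:
1 = 1×52 − 1×51
So 51⁻¹ ≡ −1 ≡ 51 (mod 52).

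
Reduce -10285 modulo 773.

537

-10285 = -14×773 + 537, so -10285 ≡ 537 (mod 773).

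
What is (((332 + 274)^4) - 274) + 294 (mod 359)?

332 + 274 = 606 ≡ 247 (mod 359)
(247)^4 ≡ 82 (mod 359)
82 - 274 = -192 ≡ 167 (mod 359)
167 + 294 = 461 ≡ 102 (mod 359)

102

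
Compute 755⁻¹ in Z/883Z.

407

Run the extended Euclidean algorithm:
883 = 1·755 + 128
755 = 5·128 + 115
128 = 1·115 + 13
115 = 8·13 + 11
13 = 1·11 + 2
11 = 5·2 + 1
2 = 2·1 + 0
gcd(755, 883) = 1, so the inverse exists.
Back-substitute for 1:
1 = 1·11 − 5·2
  = −5·13 + 6·11
  = 6·115 − 53·13
  = −53·128 + 59·115
  = 59·755 − 348·128
  = −348·883 + 407·755
So 755⁻¹ ≡ 407 (mod 883).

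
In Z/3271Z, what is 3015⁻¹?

3271 = 1·3015 + 256
3015 = 11·256 + 199
256 = 1·199 + 57
199 = 3·57 + 28
57 = 2·28 + 1
28 = 28·1 + 0
gcd(3015, 3271) = 1, so the inverse exists.
Bézout: 1 = 106·3271 − 115·3015.
So 3015⁻¹ ≡ −115 ≡ 3156 (mod 3271).

3156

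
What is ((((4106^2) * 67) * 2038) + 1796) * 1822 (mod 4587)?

(4106)^2 ≡ 2011 (mod 4587)
2011 * 67 = 134737 ≡ 1714 (mod 4587)
1714 * 2038 = 3493132 ≡ 2425 (mod 4587)
2425 + 1796 = 4221
4221 * 1822 = 7690662 ≡ 2850 (mod 4587)

2850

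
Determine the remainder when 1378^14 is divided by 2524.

By square-and-multiply:
1378^1 ≡ 1378 (mod 2524)
1378^2 ≡ 1378^2 = 1898884 ≡ 836 (mod 2524)
1378^4 ≡ 836^2 = 698896 ≡ 2272 (mod 2524)
1378^8 ≡ 2272^2 = 5161984 ≡ 404 (mod 2524)
1378^14 = 1378^8 · 1378^4 · 1378^2 ≡ 404 · 2272 · 836 (mod 2524).
Accumulate the product:
404 · 2272 = 917888 ≡ 1676
1676 · 836 = 1401136 ≡ 316

316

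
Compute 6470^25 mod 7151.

Using repeated squaring:
25 in binary is 11001, i.e. 25 = 16 + 8 + 1.
6470^1 ≡ 6470 (mod 7151)
6470^2 ≡ 6470^2 = 41860900 ≡ 6097 (mod 7151)
6470^4 ≡ 6097^2 = 37173409 ≡ 2511 (mod 7151)
6470^8 ≡ 2511^2 = 6305121 ≡ 5090 (mod 7151)
6470^16 ≡ 5090^2 = 25908100 ≡ 27 (mod 7151)
6470^25 = 6470^16 · 6470^8 · 6470^1 ≡ 27 · 5090 · 6470 (mod 7151).
Accumulate the product:
27 · 5090 = 137430 ≡ 1561
1561 · 6470 = 10099670 ≡ 2458

2458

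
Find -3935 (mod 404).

105

-3935 = -10*404 + 105, so -3935 ≡ 105 (mod 404).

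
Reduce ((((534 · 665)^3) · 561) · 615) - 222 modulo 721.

534 · 665 = 355110 ≡ 378 (mod 721)
(378)^3 ≡ 42 (mod 721)
42 · 561 = 23562 ≡ 490 (mod 721)
490 · 615 = 301350 ≡ 693 (mod 721)
693 - 222 = 471

471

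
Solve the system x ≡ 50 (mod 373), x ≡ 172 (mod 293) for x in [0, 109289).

373⁻¹ mod 293: 373×11 ≡ 1 (mod 293), so 373⁻¹ ≡ 11.
x = 50 + 373×((172 − 50)×11 mod 293) = 50 + 373×170 = 63460.
Check: 63460 mod 373 = 50, 63460 mod 293 = 172. ✓

63460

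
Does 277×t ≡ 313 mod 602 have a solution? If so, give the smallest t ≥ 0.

gcd(277, 602) = 1, so a unique solution mod 602 exists.
277⁻¹ ≡ 163 (mod 602).
t ≡ 163×313 ≡ 451 (mod 602).

451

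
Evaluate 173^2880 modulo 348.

By square-and-multiply:
173^1 ≡ 173 (mod 348)
173^2 ≡ 173^2 = 29929 ≡ 1 (mod 348)
173^4 ≡ 1^2 = 1 (mod 348)
173^8 ≡ 1^2 = 1 (mod 348)
173^16 ≡ 1^2 = 1 (mod 348)
173^32 ≡ 1^2 = 1 (mod 348)
173^64 ≡ 1^2 = 1 (mod 348)
173^128 ≡ 1^2 = 1 (mod 348)
173^256 ≡ 1^2 = 1 (mod 348)
173^512 ≡ 1^2 = 1 (mod 348)
173^1024 ≡ 1^2 = 1 (mod 348)
173^2048 ≡ 1^2 = 1 (mod 348)
173^2880 = 173^2048 * 173^512 * 173^256 * 173^64 ≡ 1 * 1 * 1 * 1 (mod 348).
Accumulate the product:
1 * 1 = 1
1 * 1 = 1
1 * 1 = 1

1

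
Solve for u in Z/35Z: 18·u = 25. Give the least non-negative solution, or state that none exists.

15

gcd(18, 35) = 1, so a unique solution mod 35 exists.
18⁻¹ ≡ 2 (mod 35).
u ≡ 2·25 ≡ 15 (mod 35).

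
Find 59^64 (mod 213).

151

Compute successive squares:
59^1 ≡ 59 (mod 213)
59^2 ≡ 59^2 = 3481 ≡ 73 (mod 213)
59^4 ≡ 73^2 = 5329 ≡ 4 (mod 213)
59^8 ≡ 4^2 = 16 (mod 213)
59^16 ≡ 16^2 = 256 ≡ 43 (mod 213)
59^32 ≡ 43^2 = 1849 ≡ 145 (mod 213)
59^64 ≡ 145^2 = 21025 ≡ 151 (mod 213)
So 59^64 ≡ 151 (mod 213).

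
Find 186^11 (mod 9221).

Using repeated squaring:
11 in binary is 1011, i.e. 11 = 8 + 2 + 1.
186^1 ≡ 186 (mod 9221)
186^2 ≡ 186^2 = 34596 ≡ 6933 (mod 9221)
186^4 ≡ 6933^2 = 48066489 ≡ 6637 (mod 9221)
186^8 ≡ 6637^2 = 44049769 ≡ 1052 (mod 9221)
186^11 = 186^8 × 186^2 × 186^1 ≡ 1052 × 6933 × 186 (mod 9221).
Accumulate the product:
1052 × 6933 = 7293516 ≡ 8926
8926 × 186 = 1660236 ≡ 456

456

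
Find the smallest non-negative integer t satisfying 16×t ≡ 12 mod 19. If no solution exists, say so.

15

gcd(16, 19) = 1, so a unique solution mod 19 exists.
16⁻¹ ≡ 6 (mod 19).
t ≡ 6×12 ≡ 15 (mod 19).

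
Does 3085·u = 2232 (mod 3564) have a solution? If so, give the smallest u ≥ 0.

1476

gcd(3085, 3564) = 1, so a unique solution mod 3564 exists.
3085⁻¹ ≡ 625 (mod 3564).
u ≡ 625·2232 ≡ 1476 (mod 3564).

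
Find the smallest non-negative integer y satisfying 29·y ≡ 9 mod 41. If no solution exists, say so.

gcd(29, 41) = 1, so a unique solution mod 41 exists.
29⁻¹ ≡ 17 (mod 41).
y ≡ 17·9 ≡ 30 (mod 41).

30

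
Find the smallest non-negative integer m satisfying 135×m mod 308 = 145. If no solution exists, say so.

195

gcd(135, 308) = 1, so a unique solution mod 308 exists.
135⁻¹ ≡ 235 (mod 308).
m ≡ 235×145 ≡ 195 (mod 308).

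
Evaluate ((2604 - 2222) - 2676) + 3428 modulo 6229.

2604 - 2222 = 382
382 - 2676 = -2294 ≡ 3935 (mod 6229)
3935 + 3428 = 7363 ≡ 1134 (mod 6229)

1134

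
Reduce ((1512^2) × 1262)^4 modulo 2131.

(1512)^2 ≡ 1712 (mod 2131)
1712 × 1262 = 2160544 ≡ 1841 (mod 2131)
(1841)^4 ≡ 1821 (mod 2131)

1821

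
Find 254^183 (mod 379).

254

Using repeated squaring:
183 in binary is 10110111, i.e. 183 = 128 + 32 + 16 + 4 + 2 + 1.
254^1 ≡ 254 (mod 379)
254^2 ≡ 254^2 = 64516 ≡ 86 (mod 379)
254^4 ≡ 86^2 = 7396 ≡ 195 (mod 379)
254^8 ≡ 195^2 = 38025 ≡ 125 (mod 379)
254^16 ≡ 125^2 = 15625 ≡ 86 (mod 379)
254^32 ≡ 86^2 = 7396 ≡ 195 (mod 379)
254^64 ≡ 195^2 = 38025 ≡ 125 (mod 379)
254^128 ≡ 125^2 = 15625 ≡ 86 (mod 379)
254^183 = 254^128 * 254^32 * 254^16 * 254^4 * 254^2 * 254^1 ≡ 86 * 195 * 86 * 195 * 86 * 254 (mod 379).
Accumulate the product:
86 * 195 = 16770 ≡ 94
94 * 86 = 8084 ≡ 125
125 * 195 = 24375 ≡ 119
119 * 86 = 10234 ≡ 1
1 * 254 = 254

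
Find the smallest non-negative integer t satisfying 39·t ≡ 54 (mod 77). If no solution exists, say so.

gcd(39, 77) = 1, so a unique solution mod 77 exists.
39⁻¹ ≡ 2 (mod 77).
t ≡ 2·54 ≡ 31 (mod 77).

31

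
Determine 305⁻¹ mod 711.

711 = 2*305 + 101
305 = 3*101 + 2
101 = 50*2 + 1
2 = 2*1 + 0
gcd(305, 711) = 1, so the inverse exists.
Back-substitute for 1:
1 = 1*101 − 50*2
  = −50*305 + 151*101
  = 151*711 − 352*305
So 305⁻¹ ≡ −352 ≡ 359 (mod 711).

359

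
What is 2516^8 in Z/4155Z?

886

By square-and-multiply:
2516^1 ≡ 2516 (mod 4155)
2516^2 ≡ 2516^2 = 6330256 ≡ 2191 (mod 4155)
2516^4 ≡ 2191^2 = 4800481 ≡ 1456 (mod 4155)
2516^8 ≡ 1456^2 = 2119936 ≡ 886 (mod 4155)
So 2516^8 ≡ 886 (mod 4155).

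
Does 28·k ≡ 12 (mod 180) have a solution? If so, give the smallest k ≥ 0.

gcd(28, 180) = 4, and 4 | 12, so solutions exist.
Divide through by 4: 7·k = 3 (mod 45).
7⁻¹ ≡ 13 (mod 45).
k ≡ 13·3 ≡ 39 (mod 45).
The smallest non-negative solution is k = 39.

39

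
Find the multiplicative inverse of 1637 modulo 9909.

4328

9909 = 6*1637 + 87
1637 = 18*87 + 71
87 = 1*71 + 16
71 = 4*16 + 7
16 = 2*7 + 2
7 = 3*2 + 1
2 = 2*1 + 0
gcd(1637, 9909) = 1, so the inverse exists.
Back-substitute for 1:
1 = 1*7 − 3*2
  = −3*16 + 7*7
  = 7*71 − 31*16
  = −31*87 + 38*71
  = 38*1637 − 715*87
  = −715*9909 + 4328*1637
So 1637⁻¹ ≡ 4328 (mod 9909).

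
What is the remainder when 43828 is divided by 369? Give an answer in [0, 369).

286

43828 = 118×369 + 286, so 43828 ≡ 286 (mod 369).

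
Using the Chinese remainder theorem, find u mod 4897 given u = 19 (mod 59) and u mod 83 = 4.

59⁻¹ mod 83: 59×38 ≡ 1 (mod 83), so 59⁻¹ ≡ 38.
u = 19 + 59×((4 − 19)×38 mod 83) = 19 + 59×11 = 668.

668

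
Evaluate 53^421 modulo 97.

95

Compute successive squares:
421 in binary is 110100101, i.e. 421 = 256 + 128 + 32 + 4 + 1.
53^1 ≡ 53 (mod 97)
53^2 ≡ 53^2 = 2809 ≡ 93 (mod 97)
53^4 ≡ 93^2 = 8649 ≡ 16 (mod 97)
53^8 ≡ 16^2 = 256 ≡ 62 (mod 97)
53^16 ≡ 62^2 = 3844 ≡ 61 (mod 97)
53^32 ≡ 61^2 = 3721 ≡ 35 (mod 97)
53^64 ≡ 35^2 = 1225 ≡ 61 (mod 97)
53^128 ≡ 61^2 = 3721 ≡ 35 (mod 97)
53^256 ≡ 35^2 = 1225 ≡ 61 (mod 97)
53^421 = 53^256 * 53^128 * 53^32 * 53^4 * 53^1 ≡ 61 * 35 * 35 * 16 * 53 (mod 97).
Accumulate the product:
61 * 35 = 2135 ≡ 1
1 * 35 = 35
35 * 16 = 560 ≡ 75
75 * 53 = 3975 ≡ 95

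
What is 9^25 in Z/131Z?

39

Compute successive squares:
25 in binary is 11001, i.e. 25 = 16 + 8 + 1.
9^1 ≡ 9 (mod 131)
9^2 ≡ 9^2 = 81 (mod 131)
9^4 ≡ 81^2 = 6561 ≡ 11 (mod 131)
9^8 ≡ 11^2 = 121 (mod 131)
9^16 ≡ 121^2 = 14641 ≡ 100 (mod 131)
9^25 = 9^16 × 9^8 × 9^1 ≡ 100 × 121 × 9 (mod 131).
Accumulate the product:
100 × 121 = 12100 ≡ 48
48 × 9 = 432 ≡ 39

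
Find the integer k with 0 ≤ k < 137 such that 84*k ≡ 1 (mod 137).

31

137 = 1×84 + 53
84 = 1×53 + 31
53 = 1×31 + 22
31 = 1×22 + 9
22 = 2×9 + 4
9 = 2×4 + 1
4 = 4×1 + 0
gcd(84, 137) = 1, so the inverse exists.
Back-substitute for 1:
1 = 1×9 − 2×4
  = −2×22 + 5×9
  = 5×31 − 7×22
  = −7×53 + 12×31
  = 12×84 − 19×53
  = −19×137 + 31×84
So 84⁻¹ ≡ 31 (mod 137).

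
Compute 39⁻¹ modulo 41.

Apply the Euclidean algorithm and back-substitute:
41 = 1·39 + 2
39 = 19·2 + 1
2 = 2·1 + 0
gcd(39, 41) = 1, so the inverse exists.
Back-substitute for 1:
1 = 1·39 − 19·2
  = −19·41 + 20·39
So 39⁻¹ ≡ 20 (mod 41).

20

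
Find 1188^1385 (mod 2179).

By square-and-multiply:
1188^1 ≡ 1188 (mod 2179)
1188^2 ≡ 1188^2 = 1411344 ≡ 1531 (mod 2179)
1188^4 ≡ 1531^2 = 2343961 ≡ 1536 (mod 2179)
1188^8 ≡ 1536^2 = 2359296 ≡ 1618 (mod 2179)
1188^16 ≡ 1618^2 = 2617924 ≡ 945 (mod 2179)
1188^32 ≡ 945^2 = 893025 ≡ 1814 (mod 2179)
1188^64 ≡ 1814^2 = 3290596 ≡ 306 (mod 2179)
1188^128 ≡ 306^2 = 93636 ≡ 2118 (mod 2179)
1188^256 ≡ 2118^2 = 4485924 ≡ 1542 (mod 2179)
1188^512 ≡ 1542^2 = 2377764 ≡ 475 (mod 2179)
1188^1024 ≡ 475^2 = 225625 ≡ 1188 (mod 2179)
1188^1385 = 1188^1024 · 1188^256 · 1188^64 · 1188^32 · 1188^8 · 1188^1 ≡ 1188 · 1542 · 306 · 1814 · 1618 · 1188 (mod 2179).
Accumulate the product:
1188 · 1542 = 1831896 ≡ 1536
1536 · 306 = 470016 ≡ 1531
1531 · 1814 = 2777234 ≡ 1188
1188 · 1618 = 1922184 ≡ 306
306 · 1188 = 363528 ≡ 1814

1814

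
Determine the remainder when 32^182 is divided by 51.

13

Using repeated squaring:
182 in binary is 10110110, i.e. 182 = 128 + 32 + 16 + 4 + 2.
32^1 ≡ 32 (mod 51)
32^2 ≡ 32^2 = 1024 ≡ 4 (mod 51)
32^4 ≡ 4^2 = 16 (mod 51)
32^8 ≡ 16^2 = 256 ≡ 1 (mod 51)
32^16 ≡ 1^2 = 1 (mod 51)
32^32 ≡ 1^2 = 1 (mod 51)
32^64 ≡ 1^2 = 1 (mod 51)
32^128 ≡ 1^2 = 1 (mod 51)
32^182 = 32^128 · 32^32 · 32^16 · 32^4 · 32^2 ≡ 1 · 1 · 1 · 16 · 4 (mod 51).
Accumulate the product:
1 · 1 = 1
1 · 1 = 1
1 · 16 = 16
16 · 4 = 64 ≡ 13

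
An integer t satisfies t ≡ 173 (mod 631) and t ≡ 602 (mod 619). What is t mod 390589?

315673

631⁻¹ mod 619: 631·258 ≡ 1 (mod 619), so 631⁻¹ ≡ 258.
t = 173 + 631·((602 − 173)·258 mod 619) = 173 + 631·500 = 315673.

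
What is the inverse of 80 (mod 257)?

257 = 3×80 + 17
80 = 4×17 + 12
17 = 1×12 + 5
12 = 2×5 + 2
5 = 2×2 + 1
2 = 2×1 + 0
gcd(80, 257) = 1, so the inverse exists.
Back-substitute for 1:
1 = 1×5 − 2×2
  = −2×12 + 5×5
  = 5×17 − 7×12
  = −7×80 + 33×17
  = 33×257 − 106×80
So 80⁻¹ ≡ −106 ≡ 151 (mod 257).

151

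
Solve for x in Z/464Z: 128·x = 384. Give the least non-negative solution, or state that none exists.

gcd(128, 464) = 16, and 16 | 384, so solutions exist.
Divide through by 16: 8·x ≡ 24 mod 29.
8⁻¹ ≡ 11 (mod 29).
x ≡ 11·24 ≡ 3 (mod 29).
The smallest non-negative solution is x = 3.

3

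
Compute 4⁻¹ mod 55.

55 = 13*4 + 3
4 = 1*3 + 1
3 = 3*1 + 0
gcd(4, 55) = 1, so the inverse exists.
Back-substitute for 1:
1 = 1*4 − 1*3
  = −1*55 + 14*4
So 4⁻¹ ≡ 14 (mod 55).

14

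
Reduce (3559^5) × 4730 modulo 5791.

(3559)^5 ≡ 4827 (mod 5791)
4827 × 4730 = 22831710 ≡ 3588 (mod 5791)

3588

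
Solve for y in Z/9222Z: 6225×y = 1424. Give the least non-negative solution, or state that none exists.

no solution

gcd(6225, 9222) = 3, and 3 does not divide 1424.
So the congruence has no solution.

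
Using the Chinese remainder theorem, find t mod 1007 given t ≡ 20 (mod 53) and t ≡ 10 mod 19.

656

53⁻¹ mod 19: 53*14 ≡ 1 (mod 19), so 53⁻¹ ≡ 14.
t = 20 + 53*((10 − 20)*14 mod 19) = 20 + 53*12 = 656.
Check: 656 mod 53 = 20, 656 mod 19 = 10. ✓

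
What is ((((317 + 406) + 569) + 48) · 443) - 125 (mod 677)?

443

317 + 406 = 723 ≡ 46 (mod 677)
46 + 569 = 615
615 + 48 = 663
663 · 443 = 293709 ≡ 568 (mod 677)
568 - 125 = 443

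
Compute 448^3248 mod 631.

4

Using repeated squaring:
448^1 ≡ 448 (mod 631)
448^2 ≡ 448^2 = 200704 ≡ 46 (mod 631)
448^4 ≡ 46^2 = 2116 ≡ 223 (mod 631)
448^8 ≡ 223^2 = 49729 ≡ 511 (mod 631)
448^16 ≡ 511^2 = 261121 ≡ 518 (mod 631)
448^32 ≡ 518^2 = 268324 ≡ 149 (mod 631)
448^64 ≡ 149^2 = 22201 ≡ 116 (mod 631)
448^128 ≡ 116^2 = 13456 ≡ 205 (mod 631)
448^256 ≡ 205^2 = 42025 ≡ 379 (mod 631)
448^512 ≡ 379^2 = 143641 ≡ 404 (mod 631)
448^1024 ≡ 404^2 = 163216 ≡ 418 (mod 631)
448^2048 ≡ 418^2 = 174724 ≡ 568 (mod 631)
448^3248 = 448^2048 × 448^1024 × 448^128 × 448^32 × 448^16 ≡ 568 × 418 × 205 × 149 × 518 (mod 631).
Accumulate the product:
568 × 418 = 237424 ≡ 168
168 × 205 = 34440 ≡ 366
366 × 149 = 54534 ≡ 268
268 × 518 = 138824 ≡ 4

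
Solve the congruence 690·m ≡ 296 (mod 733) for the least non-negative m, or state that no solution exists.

gcd(690, 733) = 1, so a unique solution mod 733 exists.
690⁻¹ ≡ 375 (mod 733).
m ≡ 375·296 ≡ 317 (mod 733).

317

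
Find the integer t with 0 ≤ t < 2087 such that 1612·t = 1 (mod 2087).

1529

Apply the Euclidean algorithm and back-substitute:
2087 = 1·1612 + 475
1612 = 3·475 + 187
475 = 2·187 + 101
187 = 1·101 + 86
101 = 1·86 + 15
86 = 5·15 + 11
15 = 1·11 + 4
11 = 2·4 + 3
4 = 1·3 + 1
3 = 3·1 + 0
gcd(1612, 2087) = 1, so the inverse exists.
Bézout: 1 = 431·2087 − 558·1612.
So 1612⁻¹ ≡ −558 ≡ 1529 (mod 2087).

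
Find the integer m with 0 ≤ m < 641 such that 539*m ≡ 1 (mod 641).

Run the extended Euclidean algorithm:
641 = 1·539 + 102
539 = 5·102 + 29
102 = 3·29 + 15
29 = 1·15 + 14
15 = 1·14 + 1
14 = 14·1 + 0
gcd(539, 641) = 1, so the inverse exists.
Bézout: 1 = 37·641 − 44·539.
So 539⁻¹ ≡ −44 ≡ 597 (mod 641).

597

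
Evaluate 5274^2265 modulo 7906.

3140

By square-and-multiply:
5274^1 ≡ 5274 (mod 7906)
5274^2 ≡ 5274^2 = 27815076 ≡ 1768 (mod 7906)
5274^4 ≡ 1768^2 = 3125824 ≡ 2954 (mod 7906)
5274^8 ≡ 2954^2 = 8726116 ≡ 5798 (mod 7906)
5274^16 ≡ 5798^2 = 33616804 ≡ 492 (mod 7906)
5274^32 ≡ 492^2 = 242064 ≡ 4884 (mod 7906)
5274^64 ≡ 4884^2 = 23853456 ≡ 1054 (mod 7906)
5274^128 ≡ 1054^2 = 1110916 ≡ 4076 (mod 7906)
5274^256 ≡ 4076^2 = 16613776 ≡ 3270 (mod 7906)
5274^512 ≡ 3270^2 = 10692900 ≡ 3988 (mod 7906)
5274^1024 ≡ 3988^2 = 15904144 ≡ 5178 (mod 7906)
5274^2048 ≡ 5178^2 = 26811684 ≡ 2438 (mod 7906)
5274^2265 = 5274^2048 · 5274^128 · 5274^64 · 5274^16 · 5274^8 · 5274^1 ≡ 2438 · 4076 · 1054 · 492 · 5798 · 5274 (mod 7906).
Accumulate the product:
2438 · 4076 = 9937288 ≡ 7352
7352 · 1054 = 7749008 ≡ 1128
1128 · 492 = 554976 ≡ 1556
1556 · 5798 = 9021688 ≡ 942
942 · 5274 = 4968108 ≡ 3140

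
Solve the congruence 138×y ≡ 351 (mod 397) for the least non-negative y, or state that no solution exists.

132

gcd(138, 397) = 1, so a unique solution mod 397 exists.
138⁻¹ ≡ 187 (mod 397).
y ≡ 187×351 ≡ 132 (mod 397).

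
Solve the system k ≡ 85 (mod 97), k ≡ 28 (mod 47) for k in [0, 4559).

97⁻¹ mod 47: 97·16 ≡ 1 (mod 47), so 97⁻¹ ≡ 16.
k = 85 + 97·((28 − 85)·16 mod 47) = 85 + 97·28 = 2801.

2801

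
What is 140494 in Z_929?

140494 = 151*929 + 215, so 140494 ≡ 215 (mod 929).

215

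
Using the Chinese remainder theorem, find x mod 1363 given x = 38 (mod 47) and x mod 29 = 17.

1119

47⁻¹ mod 29: 47×21 ≡ 1 (mod 29), so 47⁻¹ ≡ 21.
x = 38 + 47×((17 − 38)×21 mod 29) = 38 + 47×23 = 1119.
Check: 1119 mod 47 = 38, 1119 mod 29 = 17. ✓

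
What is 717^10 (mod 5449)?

4346

By square-and-multiply:
10 in binary is 1010, i.e. 10 = 8 + 2.
717^1 ≡ 717 (mod 5449)
717^2 ≡ 717^2 = 514089 ≡ 1883 (mod 5449)
717^4 ≡ 1883^2 = 3545689 ≡ 3839 (mod 5449)
717^8 ≡ 3839^2 = 14737921 ≡ 3825 (mod 5449)
717^10 = 717^8 * 717^2 ≡ 3825 * 1883 (mod 5449).
3825 * 1883 = 7202475 ≡ 4346 (mod 5449).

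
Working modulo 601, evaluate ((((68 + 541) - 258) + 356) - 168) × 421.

68 + 541 = 609 ≡ 8 (mod 601)
8 - 258 = -250 ≡ 351 (mod 601)
351 + 356 = 707 ≡ 106 (mod 601)
106 - 168 = -62 ≡ 539 (mod 601)
539 × 421 = 226919 ≡ 342 (mod 601)

342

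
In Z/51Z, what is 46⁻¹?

10

By the extended Euclidean algorithm:
51 = 1·46 + 5
46 = 9·5 + 1
5 = 5·1 + 0
gcd(46, 51) = 1, so the inverse exists.
Back-substitute for 1:
1 = 1·46 − 9·5
  = −9·51 + 10·46
So 46⁻¹ ≡ 10 (mod 51).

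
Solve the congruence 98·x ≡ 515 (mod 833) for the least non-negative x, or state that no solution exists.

no solution

gcd(98, 833) = 49, and 49 does not divide 515.
So the congruence has no solution.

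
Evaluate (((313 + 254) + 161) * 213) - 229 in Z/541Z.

109

313 + 254 = 567 ≡ 26 (mod 541)
26 + 161 = 187
187 * 213 = 39831 ≡ 338 (mod 541)
338 - 229 = 109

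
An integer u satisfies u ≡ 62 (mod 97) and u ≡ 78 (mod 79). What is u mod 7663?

97⁻¹ mod 79: 97·22 ≡ 1 (mod 79), so 97⁻¹ ≡ 22.
u = 62 + 97·((78 − 62)·22 mod 79) = 62 + 97·36 = 3554.
Check: 3554 mod 97 = 62, 3554 mod 79 = 78. ✓

3554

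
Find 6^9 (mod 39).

18

Using repeated squaring:
6^1 ≡ 6 (mod 39)
6^2 ≡ 6^2 = 36 (mod 39)
6^4 ≡ 36^2 = 1296 ≡ 9 (mod 39)
6^8 ≡ 9^2 = 81 ≡ 3 (mod 39)
6^9 = 6^8 · 6^1 ≡ 3 · 6 (mod 39).
3 · 6 = 18 ≡ 18 (mod 39).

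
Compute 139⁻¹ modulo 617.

182

Run the extended Euclidean algorithm:
617 = 4×139 + 61
139 = 2×61 + 17
61 = 3×17 + 10
17 = 1×10 + 7
10 = 1×7 + 3
7 = 2×3 + 1
3 = 3×1 + 0
gcd(139, 617) = 1, so the inverse exists.
Back-substitute for 1:
1 = 1×7 − 2×3
  = −2×10 + 3×7
  = 3×17 − 5×10
  = −5×61 + 18×17
  = 18×139 − 41×61
  = −41×617 + 182×139
So 139⁻¹ ≡ 182 (mod 617).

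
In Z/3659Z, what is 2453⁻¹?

3659 = 1*2453 + 1206
2453 = 2*1206 + 41
1206 = 29*41 + 17
41 = 2*17 + 7
17 = 2*7 + 3
7 = 2*3 + 1
3 = 3*1 + 0
gcd(2453, 3659) = 1, so the inverse exists.
Back-substitute for 1:
1 = 1*7 − 2*3
  = −2*17 + 5*7
  = 5*41 − 12*17
  = −12*1206 + 353*41
  = 353*2453 − 718*1206
  = −718*3659 + 1071*2453
So 2453⁻¹ ≡ 1071 (mod 3659).

1071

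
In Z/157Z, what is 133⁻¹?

157 = 1·133 + 24
133 = 5·24 + 13
24 = 1·13 + 11
13 = 1·11 + 2
11 = 5·2 + 1
2 = 2·1 + 0
gcd(133, 157) = 1, so the inverse exists.
Back-substitute for 1:
1 = 1·11 − 5·2
  = −5·13 + 6·11
  = 6·24 − 11·13
  = −11·133 + 61·24
  = 61·157 − 72·133
So 133⁻¹ ≡ −72 ≡ 85 (mod 157).

85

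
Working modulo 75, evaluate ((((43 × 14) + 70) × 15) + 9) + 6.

45

43 × 14 = 602 ≡ 2 (mod 75)
2 + 70 = 72
72 × 15 = 1080 ≡ 30 (mod 75)
30 + 9 = 39
39 + 6 = 45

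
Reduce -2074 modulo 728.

110

-2074 = -3·728 + 110, so -2074 ≡ 110 (mod 728).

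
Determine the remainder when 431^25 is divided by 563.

389

25 in binary is 11001, i.e. 25 = 16 + 8 + 1.
431^1 ≡ 431 (mod 563)
431^2 ≡ 431^2 = 185761 ≡ 534 (mod 563)
431^4 ≡ 534^2 = 285156 ≡ 278 (mod 563)
431^8 ≡ 278^2 = 77284 ≡ 153 (mod 563)
431^16 ≡ 153^2 = 23409 ≡ 326 (mod 563)
431^25 = 431^16 × 431^8 × 431^1 ≡ 326 × 153 × 431 (mod 563).
Accumulate the product:
326 × 153 = 49878 ≡ 334
334 × 431 = 143954 ≡ 389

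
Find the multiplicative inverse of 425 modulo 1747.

892

Apply the Euclidean algorithm and back-substitute:
1747 = 4×425 + 47
425 = 9×47 + 2
47 = 23×2 + 1
2 = 2×1 + 0
gcd(425, 1747) = 1, so the inverse exists.
Back-substitute for 1:
1 = 1×47 − 23×2
  = −23×425 + 208×47
  = 208×1747 − 855×425
So 425⁻¹ ≡ −855 ≡ 892 (mod 1747).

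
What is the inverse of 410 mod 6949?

6288

6949 = 16×410 + 389
410 = 1×389 + 21
389 = 18×21 + 11
21 = 1×11 + 10
11 = 1×10 + 1
10 = 10×1 + 0
gcd(410, 6949) = 1, so the inverse exists.
Bézout: 1 = 39×6949 − 661×410.
So 410⁻¹ ≡ −661 ≡ 6288 (mod 6949).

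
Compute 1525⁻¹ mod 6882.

6882 = 4×1525 + 782
1525 = 1×782 + 743
782 = 1×743 + 39
743 = 19×39 + 2
39 = 19×2 + 1
2 = 2×1 + 0
gcd(1525, 6882) = 1, so the inverse exists.
Bézout: 1 = 743×6882 − 3353×1525.
So 1525⁻¹ ≡ −3353 ≡ 3529 (mod 6882).

3529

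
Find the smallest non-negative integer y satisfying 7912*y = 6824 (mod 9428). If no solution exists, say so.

1600

gcd(7912, 9428) = 4, and 4 | 6824, so solutions exist.
Divide through by 4: 1978*y mod 2357 = 1706.
1978⁻¹ ≡ 852 (mod 2357).
y ≡ 852*1706 ≡ 1600 (mod 2357).
The smallest non-negative solution is y = 1600.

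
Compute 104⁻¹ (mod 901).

26

901 = 8·104 + 69
104 = 1·69 + 35
69 = 1·35 + 34
35 = 1·34 + 1
34 = 34·1 + 0
gcd(104, 901) = 1, so the inverse exists.
Bézout: 1 = −3·901 + 26·104.
So 104⁻¹ ≡ 26 (mod 901).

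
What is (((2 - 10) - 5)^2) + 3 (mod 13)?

2 - 10 = -8 ≡ 5 (mod 13)
5 - 5 = 0
(0)^2 ≡ 0 (mod 13)
0 + 3 = 3

3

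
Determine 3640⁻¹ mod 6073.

639

6073 = 1·3640 + 2433
3640 = 1·2433 + 1207
2433 = 2·1207 + 19
1207 = 63·19 + 10
19 = 1·10 + 9
10 = 1·9 + 1
9 = 9·1 + 0
gcd(3640, 6073) = 1, so the inverse exists.
Back-substitute for 1:
1 = 1·10 − 1·9
  = −1·19 + 2·10
  = 2·1207 − 127·19
  = −127·2433 + 256·1207
  = 256·3640 − 383·2433
  = −383·6073 + 639·3640
So 3640⁻¹ ≡ 639 (mod 6073).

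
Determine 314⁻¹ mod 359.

351

By the extended Euclidean algorithm:
359 = 1*314 + 45
314 = 6*45 + 44
45 = 1*44 + 1
44 = 44*1 + 0
gcd(314, 359) = 1, so the inverse exists.
Back-substitute for 1:
1 = 1*45 − 1*44
  = −1*314 + 7*45
  = 7*359 − 8*314
So 314⁻¹ ≡ −8 ≡ 351 (mod 359).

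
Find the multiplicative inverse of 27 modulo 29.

14

By the extended Euclidean algorithm:
29 = 1×27 + 2
27 = 13×2 + 1
2 = 2×1 + 0
gcd(27, 29) = 1, so the inverse exists.
Back-substitute for 1:
1 = 1×27 − 13×2
  = −13×29 + 14×27
So 27⁻¹ ≡ 14 (mod 29).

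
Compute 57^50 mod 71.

1

By square-and-multiply:
57^1 ≡ 57 (mod 71)
57^2 ≡ 57^2 = 3249 ≡ 54 (mod 71)
57^4 ≡ 54^2 = 2916 ≡ 5 (mod 71)
57^8 ≡ 5^2 = 25 (mod 71)
57^16 ≡ 25^2 = 625 ≡ 57 (mod 71)
57^32 ≡ 57^2 = 3249 ≡ 54 (mod 71)
57^50 = 57^32 × 57^16 × 57^2 ≡ 54 × 57 × 54 (mod 71).
Accumulate the product:
54 × 57 = 3078 ≡ 25
25 × 54 = 1350 ≡ 1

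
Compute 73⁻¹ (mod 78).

Apply the Euclidean algorithm and back-substitute:
78 = 1×73 + 5
73 = 14×5 + 3
5 = 1×3 + 2
3 = 1×2 + 1
2 = 2×1 + 0
gcd(73, 78) = 1, so the inverse exists.
Back-substitute for 1:
1 = 1×3 − 1×2
  = −1×5 + 2×3
  = 2×73 − 29×5
  = −29×78 + 31×73
So 73⁻¹ ≡ 31 (mod 78).

31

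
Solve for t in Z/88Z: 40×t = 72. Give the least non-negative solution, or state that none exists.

gcd(40, 88) = 8, and 8 | 72, so solutions exist.
Divide through by 8: 5×t mod 11 = 9.
5⁻¹ ≡ 9 (mod 11).
t ≡ 9×9 ≡ 4 (mod 11).
The smallest non-negative solution is t = 4.

4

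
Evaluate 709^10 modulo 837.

709^1 ≡ 709 (mod 837)
709^2 ≡ 709^2 = 502681 ≡ 481 (mod 837)
709^4 ≡ 481^2 = 231361 ≡ 349 (mod 837)
709^8 ≡ 349^2 = 121801 ≡ 436 (mod 837)
709^10 = 709^8 · 709^2 ≡ 436 · 481 (mod 837).
436 · 481 = 209716 ≡ 466 (mod 837).

466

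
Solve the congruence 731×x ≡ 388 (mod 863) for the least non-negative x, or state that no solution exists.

gcd(731, 863) = 1, so a unique solution mod 863 exists.
731⁻¹ ≡ 778 (mod 863).
x ≡ 778×388 ≡ 677 (mod 863).

677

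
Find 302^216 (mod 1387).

By square-and-multiply:
216 in binary is 11011000, i.e. 216 = 128 + 64 + 16 + 8.
302^1 ≡ 302 (mod 1387)
302^2 ≡ 302^2 = 91204 ≡ 1049 (mod 1387)
302^4 ≡ 1049^2 = 1100401 ≡ 510 (mod 1387)
302^8 ≡ 510^2 = 260100 ≡ 731 (mod 1387)
302^16 ≡ 731^2 = 534361 ≡ 366 (mod 1387)
302^32 ≡ 366^2 = 133956 ≡ 804 (mod 1387)
302^64 ≡ 804^2 = 646416 ≡ 74 (mod 1387)
302^128 ≡ 74^2 = 5476 ≡ 1315 (mod 1387)
302^216 = 302^128 × 302^64 × 302^16 × 302^8 ≡ 1315 × 74 × 366 × 731 (mod 1387).
Accumulate the product:
1315 × 74 = 97310 ≡ 220
220 × 366 = 80520 ≡ 74
74 × 731 = 54094 ≡ 1

1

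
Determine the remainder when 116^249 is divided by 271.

Compute successive squares:
249 in binary is 11111001, i.e. 249 = 128 + 64 + 32 + 16 + 8 + 1.
116^1 ≡ 116 (mod 271)
116^2 ≡ 116^2 = 13456 ≡ 177 (mod 271)
116^4 ≡ 177^2 = 31329 ≡ 164 (mod 271)
116^8 ≡ 164^2 = 26896 ≡ 67 (mod 271)
116^16 ≡ 67^2 = 4489 ≡ 153 (mod 271)
116^32 ≡ 153^2 = 23409 ≡ 103 (mod 271)
116^64 ≡ 103^2 = 10609 ≡ 40 (mod 271)
116^128 ≡ 40^2 = 1600 ≡ 245 (mod 271)
116^249 = 116^128 · 116^64 · 116^32 · 116^16 · 116^8 · 116^1 ≡ 245 · 40 · 103 · 153 · 67 · 116 (mod 271).
Accumulate the product:
245 · 40 = 9800 ≡ 44
44 · 103 = 4532 ≡ 196
196 · 153 = 29988 ≡ 178
178 · 67 = 11926 ≡ 2
2 · 116 = 232

232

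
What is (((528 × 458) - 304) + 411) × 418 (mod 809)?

540

528 × 458 = 241824 ≡ 742 (mod 809)
742 - 304 = 438
438 + 411 = 849 ≡ 40 (mod 809)
40 × 418 = 16720 ≡ 540 (mod 809)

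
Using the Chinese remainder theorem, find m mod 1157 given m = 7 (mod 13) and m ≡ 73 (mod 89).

696

13⁻¹ mod 89: 13×48 ≡ 1 (mod 89), so 13⁻¹ ≡ 48.
m = 7 + 13×((73 − 7)×48 mod 89) = 7 + 13×53 = 696.
Check: 696 mod 13 = 7, 696 mod 89 = 73. ✓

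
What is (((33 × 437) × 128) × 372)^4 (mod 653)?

33 × 437 = 14421 ≡ 55 (mod 653)
55 × 128 = 7040 ≡ 510 (mod 653)
510 × 372 = 189720 ≡ 350 (mod 653)
(350)^4 ≡ 478 (mod 653)

478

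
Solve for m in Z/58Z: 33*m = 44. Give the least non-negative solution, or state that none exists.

gcd(33, 58) = 1, so a unique solution mod 58 exists.
33⁻¹ ≡ 51 (mod 58).
m ≡ 51*44 ≡ 40 (mod 58).

40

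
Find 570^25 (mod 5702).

By square-and-multiply:
570^1 ≡ 570 (mod 5702)
570^2 ≡ 570^2 = 324900 ≡ 5588 (mod 5702)
570^4 ≡ 5588^2 = 31225744 ≡ 1592 (mod 5702)
570^8 ≡ 1592^2 = 2534464 ≡ 2776 (mod 5702)
570^16 ≡ 2776^2 = 7706176 ≡ 2774 (mod 5702)
570^25 = 570^16 · 570^8 · 570^1 ≡ 2774 · 2776 · 570 (mod 5702).
Accumulate the product:
2774 · 2776 = 7700624 ≡ 2924
2924 · 570 = 1666680 ≡ 1696

1696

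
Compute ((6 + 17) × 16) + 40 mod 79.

6 + 17 = 23
23 × 16 = 368 ≡ 52 (mod 79)
52 + 40 = 92 ≡ 13 (mod 79)

13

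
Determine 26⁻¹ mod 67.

Run the extended Euclidean algorithm:
67 = 2·26 + 15
26 = 1·15 + 11
15 = 1·11 + 4
11 = 2·4 + 3
4 = 1·3 + 1
3 = 3·1 + 0
gcd(26, 67) = 1, so the inverse exists.
Back-substitute for 1:
1 = 1·4 − 1·3
  = −1·11 + 3·4
  = 3·15 − 4·11
  = −4·26 + 7·15
  = 7·67 − 18·26
So 26⁻¹ ≡ −18 ≡ 49 (mod 67).

49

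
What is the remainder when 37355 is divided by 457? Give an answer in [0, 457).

37355 = 81×457 + 338, so 37355 ≡ 338 (mod 457).

338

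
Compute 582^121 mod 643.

121 in binary is 1111001, i.e. 121 = 64 + 32 + 16 + 8 + 1.
582^1 ≡ 582 (mod 643)
582^2 ≡ 582^2 = 338724 ≡ 506 (mod 643)
582^4 ≡ 506^2 = 256036 ≡ 122 (mod 643)
582^8 ≡ 122^2 = 14884 ≡ 95 (mod 643)
582^16 ≡ 95^2 = 9025 ≡ 23 (mod 643)
582^32 ≡ 23^2 = 529 (mod 643)
582^64 ≡ 529^2 = 279841 ≡ 136 (mod 643)
582^121 = 582^64 · 582^32 · 582^16 · 582^8 · 582^1 ≡ 136 · 529 · 23 · 95 · 582 (mod 643).
Accumulate the product:
136 · 529 = 71944 ≡ 571
571 · 23 = 13133 ≡ 273
273 · 95 = 25935 ≡ 215
215 · 582 = 125130 ≡ 388

388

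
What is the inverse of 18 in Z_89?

Run the extended Euclidean algorithm:
89 = 4×18 + 17
18 = 1×17 + 1
17 = 17×1 + 0
gcd(18, 89) = 1, so the inverse exists.
Back-substitute for 1:
1 = 1×18 − 1×17
  = −1×89 + 5×18
So 18⁻¹ ≡ 5 (mod 89).

5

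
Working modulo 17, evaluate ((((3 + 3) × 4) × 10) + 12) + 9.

3 + 3 = 6
6 × 4 = 24 ≡ 7 (mod 17)
7 × 10 = 70 ≡ 2 (mod 17)
2 + 12 = 14
14 + 9 = 23 ≡ 6 (mod 17)

6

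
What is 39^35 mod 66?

Compute successive squares:
35 in binary is 100011, i.e. 35 = 32 + 2 + 1.
39^1 ≡ 39 (mod 66)
39^2 ≡ 39^2 = 1521 ≡ 3 (mod 66)
39^4 ≡ 3^2 = 9 (mod 66)
39^8 ≡ 9^2 = 81 ≡ 15 (mod 66)
39^16 ≡ 15^2 = 225 ≡ 27 (mod 66)
39^32 ≡ 27^2 = 729 ≡ 3 (mod 66)
39^35 = 39^32 · 39^2 · 39^1 ≡ 3 · 3 · 39 (mod 66).
Accumulate the product:
3 · 3 = 9
9 · 39 = 351 ≡ 21

21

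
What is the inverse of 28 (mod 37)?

37 = 1*28 + 9
28 = 3*9 + 1
9 = 9*1 + 0
gcd(28, 37) = 1, so the inverse exists.
Bézout: 1 = −3*37 + 4*28.
So 28⁻¹ ≡ 4 (mod 37).

4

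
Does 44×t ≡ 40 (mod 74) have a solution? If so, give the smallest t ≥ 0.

11

gcd(44, 74) = 2, and 2 | 40, so solutions exist.
Divide through by 2: 22×t = 20 (mod 37).
22⁻¹ ≡ 32 (mod 37).
t ≡ 32×20 ≡ 11 (mod 37).
The smallest non-negative solution is t = 11.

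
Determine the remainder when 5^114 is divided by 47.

28

5^1 ≡ 5 (mod 47)
5^2 ≡ 5^2 = 25 (mod 47)
5^4 ≡ 25^2 = 625 ≡ 14 (mod 47)
5^8 ≡ 14^2 = 196 ≡ 8 (mod 47)
5^16 ≡ 8^2 = 64 ≡ 17 (mod 47)
5^32 ≡ 17^2 = 289 ≡ 7 (mod 47)
5^64 ≡ 7^2 = 49 ≡ 2 (mod 47)
5^114 = 5^64 × 5^32 × 5^16 × 5^2 ≡ 2 × 7 × 17 × 25 (mod 47).
Accumulate the product:
2 × 7 = 14
14 × 17 = 238 ≡ 3
3 × 25 = 75 ≡ 28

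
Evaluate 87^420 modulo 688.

420 in binary is 110100100, i.e. 420 = 256 + 128 + 32 + 4.
87^1 ≡ 87 (mod 688)
87^2 ≡ 87^2 = 7569 ≡ 1 (mod 688)
87^4 ≡ 1^2 = 1 (mod 688)
87^8 ≡ 1^2 = 1 (mod 688)
87^16 ≡ 1^2 = 1 (mod 688)
87^32 ≡ 1^2 = 1 (mod 688)
87^64 ≡ 1^2 = 1 (mod 688)
87^128 ≡ 1^2 = 1 (mod 688)
87^256 ≡ 1^2 = 1 (mod 688)
87^420 = 87^256 × 87^128 × 87^32 × 87^4 ≡ 1 × 1 × 1 × 1 (mod 688).
Accumulate the product:
1 × 1 = 1
1 × 1 = 1
1 × 1 = 1

1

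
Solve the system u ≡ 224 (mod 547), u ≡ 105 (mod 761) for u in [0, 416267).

414850

547⁻¹ mod 761: 547·32 ≡ 1 (mod 761), so 547⁻¹ ≡ 32.
u = 224 + 547·((105 − 224)·32 mod 761) = 224 + 547·758 = 414850.
Check: 414850 mod 547 = 224, 414850 mod 761 = 105. ✓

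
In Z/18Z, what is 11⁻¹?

By the extended Euclidean algorithm:
18 = 1*11 + 7
11 = 1*7 + 4
7 = 1*4 + 3
4 = 1*3 + 1
3 = 3*1 + 0
gcd(11, 18) = 1, so the inverse exists.
Back-substitute for 1:
1 = 1*4 − 1*3
  = −1*7 + 2*4
  = 2*11 − 3*7
  = −3*18 + 5*11
So 11⁻¹ ≡ 5 (mod 18).

5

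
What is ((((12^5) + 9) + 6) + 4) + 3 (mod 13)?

(12)^5 ≡ 12 (mod 13)
12 + 9 = 21 ≡ 8 (mod 13)
8 + 6 = 14 ≡ 1 (mod 13)
1 + 4 = 5
5 + 3 = 8

8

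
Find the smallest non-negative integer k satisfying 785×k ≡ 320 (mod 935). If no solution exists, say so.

gcd(785, 935) = 5, and 5 | 320, so solutions exist.
Divide through by 5: 157×k = 64 (mod 187).
157⁻¹ ≡ 81 (mod 187).
k ≡ 81×64 ≡ 135 (mod 187).
The smallest non-negative solution is k = 135.

135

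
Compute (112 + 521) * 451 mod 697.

112 + 521 = 633
633 * 451 = 285483 ≡ 410 (mod 697)

410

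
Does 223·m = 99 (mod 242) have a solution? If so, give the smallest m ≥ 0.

gcd(223, 242) = 1, so a unique solution mod 242 exists.
223⁻¹ ≡ 191 (mod 242).
m ≡ 191·99 ≡ 33 (mod 242).

33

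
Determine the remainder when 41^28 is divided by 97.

Compute successive squares:
28 in binary is 11100, i.e. 28 = 16 + 8 + 4.
41^1 ≡ 41 (mod 97)
41^2 ≡ 41^2 = 1681 ≡ 32 (mod 97)
41^4 ≡ 32^2 = 1024 ≡ 54 (mod 97)
41^8 ≡ 54^2 = 2916 ≡ 6 (mod 97)
41^16 ≡ 6^2 = 36 (mod 97)
41^28 = 41^16 · 41^8 · 41^4 ≡ 36 · 6 · 54 (mod 97).
Accumulate the product:
36 · 6 = 216 ≡ 22
22 · 54 = 1188 ≡ 24

24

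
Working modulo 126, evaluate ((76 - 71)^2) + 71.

76 - 71 = 5
(5)^2 ≡ 25 (mod 126)
25 + 71 = 96

96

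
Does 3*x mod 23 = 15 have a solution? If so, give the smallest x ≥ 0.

5

gcd(3, 23) = 1, so a unique solution mod 23 exists.
3⁻¹ ≡ 8 (mod 23).
x ≡ 8*15 ≡ 5 (mod 23).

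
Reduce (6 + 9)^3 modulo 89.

82

6 + 9 = 15
(15)^3 ≡ 82 (mod 89)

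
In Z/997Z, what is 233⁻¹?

997 = 4*233 + 65
233 = 3*65 + 38
65 = 1*38 + 27
38 = 1*27 + 11
27 = 2*11 + 5
11 = 2*5 + 1
5 = 5*1 + 0
gcd(233, 997) = 1, so the inverse exists.
Back-substitute for 1:
1 = 1*11 − 2*5
  = −2*27 + 5*11
  = 5*38 − 7*27
  = −7*65 + 12*38
  = 12*233 − 43*65
  = −43*997 + 184*233
So 233⁻¹ ≡ 184 (mod 997).

184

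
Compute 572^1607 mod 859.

By square-and-multiply:
1607 in binary is 11001000111, i.e. 1607 = 1024 + 512 + 64 + 4 + 2 + 1.
572^1 ≡ 572 (mod 859)
572^2 ≡ 572^2 = 327184 ≡ 764 (mod 859)
572^4 ≡ 764^2 = 583696 ≡ 435 (mod 859)
572^8 ≡ 435^2 = 189225 ≡ 245 (mod 859)
572^16 ≡ 245^2 = 60025 ≡ 754 (mod 859)
572^32 ≡ 754^2 = 568516 ≡ 717 (mod 859)
572^64 ≡ 717^2 = 514089 ≡ 407 (mod 859)
572^128 ≡ 407^2 = 165649 ≡ 721 (mod 859)
572^256 ≡ 721^2 = 519841 ≡ 146 (mod 859)
572^512 ≡ 146^2 = 21316 ≡ 700 (mod 859)
572^1024 ≡ 700^2 = 490000 ≡ 370 (mod 859)
572^1607 = 572^1024 × 572^512 × 572^64 × 572^4 × 572^2 × 572^1 ≡ 370 × 700 × 407 × 435 × 764 × 572 (mod 859).
Accumulate the product:
370 × 700 = 259000 ≡ 441
441 × 407 = 179487 ≡ 815
815 × 435 = 354525 ≡ 617
617 × 764 = 471388 ≡ 656
656 × 572 = 375232 ≡ 708

708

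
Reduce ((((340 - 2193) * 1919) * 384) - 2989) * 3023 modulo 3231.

340 - 2193 = -1853 ≡ 1378 (mod 3231)
1378 * 1919 = 2644382 ≡ 1424 (mod 3231)
1424 * 384 = 546816 ≡ 777 (mod 3231)
777 - 2989 = -2212 ≡ 1019 (mod 3231)
1019 * 3023 = 3080437 ≡ 1294 (mod 3231)

1294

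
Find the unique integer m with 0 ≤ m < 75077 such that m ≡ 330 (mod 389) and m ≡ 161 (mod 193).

389⁻¹ mod 193: 389*129 ≡ 1 (mod 193), so 389⁻¹ ≡ 129.
m = 330 + 389*((161 − 330)*129 mod 193) = 330 + 389*8 = 3442.

3442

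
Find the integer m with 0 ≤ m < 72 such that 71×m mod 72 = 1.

72 = 1×71 + 1
71 = 71×1 + 0
gcd(71, 72) = 1, so the inverse exists.
Bézout: 1 = 1×72 − 1×71.
So 71⁻¹ ≡ −1 ≡ 71 (mod 72).

71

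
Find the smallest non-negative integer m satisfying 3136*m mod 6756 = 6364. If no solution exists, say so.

gcd(3136, 6756) = 4, and 4 | 6364, so solutions exist.
Divide through by 4: 784*m ≡ 1591 mod 1689.
784⁻¹ ≡ 670 (mod 1689).
m ≡ 670*1591 ≡ 211 (mod 1689).
The smallest non-negative solution is m = 211.

211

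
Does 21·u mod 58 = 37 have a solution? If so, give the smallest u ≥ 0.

57

gcd(21, 58) = 1, so a unique solution mod 58 exists.
21⁻¹ ≡ 47 (mod 58).
u ≡ 47·37 ≡ 57 (mod 58).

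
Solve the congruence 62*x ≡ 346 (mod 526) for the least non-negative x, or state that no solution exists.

48

gcd(62, 526) = 2, and 2 | 346, so solutions exist.
Divide through by 2: 31*x mod 263 = 173.
31⁻¹ ≡ 17 (mod 263).
x ≡ 17*173 ≡ 48 (mod 263).
The smallest non-negative solution is x = 48.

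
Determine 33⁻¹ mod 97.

50

97 = 2*33 + 31
33 = 1*31 + 2
31 = 15*2 + 1
2 = 2*1 + 0
gcd(33, 97) = 1, so the inverse exists.
Bézout: 1 = 16*97 − 47*33.
So 33⁻¹ ≡ −47 ≡ 50 (mod 97).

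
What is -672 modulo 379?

86

-672 = -2*379 + 86, so -672 ≡ 86 (mod 379).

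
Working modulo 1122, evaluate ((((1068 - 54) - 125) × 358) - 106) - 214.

416

1068 - 54 = 1014
1014 - 125 = 889
889 × 358 = 318262 ≡ 736 (mod 1122)
736 - 106 = 630
630 - 214 = 416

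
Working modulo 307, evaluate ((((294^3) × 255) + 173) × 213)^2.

(294)^3 ≡ 259 (mod 307)
259 × 255 = 66045 ≡ 40 (mod 307)
40 + 173 = 213
213 × 213 = 45369 ≡ 240 (mod 307)
(240)^2 ≡ 191 (mod 307)

191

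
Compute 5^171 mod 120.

5

Using repeated squaring:
171 in binary is 10101011, i.e. 171 = 128 + 32 + 8 + 2 + 1.
5^1 ≡ 5 (mod 120)
5^2 ≡ 5^2 = 25 (mod 120)
5^4 ≡ 25^2 = 625 ≡ 25 (mod 120)
5^8 ≡ 25^2 = 625 ≡ 25 (mod 120)
5^16 ≡ 25^2 = 625 ≡ 25 (mod 120)
5^32 ≡ 25^2 = 625 ≡ 25 (mod 120)
5^64 ≡ 25^2 = 625 ≡ 25 (mod 120)
5^128 ≡ 25^2 = 625 ≡ 25 (mod 120)
5^171 = 5^128 · 5^32 · 5^8 · 5^2 · 5^1 ≡ 25 · 25 · 25 · 25 · 5 (mod 120).
Accumulate the product:
25 · 25 = 625 ≡ 25
25 · 25 = 625 ≡ 25
25 · 25 = 625 ≡ 25
25 · 5 = 125 ≡ 5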